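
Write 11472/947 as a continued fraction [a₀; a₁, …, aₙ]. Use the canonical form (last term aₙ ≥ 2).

[12; 8, 1, 3, 3, 8]

11472 = 12×947 + 108
947 = 8×108 + 83
108 = 1×83 + 25
83 = 3×25 + 8
25 = 3×8 + 1
8 = 8×1 + 0  (stop)
So 11472/947 = [12; 8, 1, 3, 3, 8].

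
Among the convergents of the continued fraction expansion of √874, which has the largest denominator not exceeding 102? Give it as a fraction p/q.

√874 = [29; 1, 1, 3, 2, 3, 1, 1, 58, …] (period length 8).
Convergents:
  p_0/q_0 = 29/1
  p_1/q_1 = 30/1
  p_2/q_2 = 59/2
  p_3/q_3 = 207/7
  p_4/q_4 = 473/16
  p_5/q_5 = 1626/55
  p_6/q_6 = 2099/71
  p_7/q_7 = 3725/126
q_6 = 71 ≤ 102 < 126 = q_7, so the answer is 2099/71.

2099/71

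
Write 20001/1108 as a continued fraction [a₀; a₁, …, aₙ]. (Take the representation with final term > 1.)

[18; 19, 2, 3, 1, 1, 3]

20001 = 18*1108 + 57
1108 = 19*57 + 25
57 = 2*25 + 7
25 = 3*7 + 4
7 = 1*4 + 3
4 = 1*3 + 1
3 = 3*1 + 0  (stop)
So 20001/1108 = [18; 19, 2, 3, 1, 1, 3].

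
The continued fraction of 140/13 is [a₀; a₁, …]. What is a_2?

140 = 10·13 + 10   →  a_0 = 10
13 = 1·10 + 3   →  a_1 = 1
10 = 3·3 + 1   →  a_2 = 3

3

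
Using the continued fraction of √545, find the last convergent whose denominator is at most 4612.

√545 = [23; 2, 1, 8, 1, 2, 46, …] (period length 6).
Convergents:
  p_0/q_0 = 23/1
  p_1/q_1 = 47/2
  p_2/q_2 = 70/3
  p_3/q_3 = 607/26
  p_4/q_4 = 677/29
  p_5/q_5 = 1961/84
  p_6/q_6 = 90883/3893
  p_7/q_7 = 183727/7870
q_6 = 3893 ≤ 4612 < 7870 = q_7, so the answer is 90883/3893.

90883/3893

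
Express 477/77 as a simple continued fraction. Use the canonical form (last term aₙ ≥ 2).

477 = 6*77 + 15
77 = 5*15 + 2
15 = 7*2 + 1
2 = 2*1 + 0  (stop)
So 477/77 = [6; 5, 7, 2].

[6; 5, 7, 2]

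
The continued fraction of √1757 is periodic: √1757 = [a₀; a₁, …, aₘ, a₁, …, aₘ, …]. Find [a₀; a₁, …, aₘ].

[41; 1, 10, 1, 82]

a₀ = ⌊√1757⌋ = 41.
With m₀=0, d₀=1 and mₖ₊₁ = dₖaₖ − mₖ, dₖ₊₁ = (n − mₖ₊₁²)/dₖ, aₖ₊₁ = ⌊(a₀+mₖ₊₁)/dₖ₊₁⌋:
  k=1: m=41, d=76, a=1
  k=2: m=35, d=7, a=10
  k=3: m=35, d=76, a=1
  k=4: m=41, d=1, a=82
d=1 and a=2a₀=82 at k=4, so the next step gives (m, d) = (41, 76) again — its k=1 value — and the period has length 4.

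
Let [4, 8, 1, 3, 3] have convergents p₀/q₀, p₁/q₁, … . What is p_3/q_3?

144/35

Using pₖ = aₖpₖ₋₁ + pₖ₋₂, qₖ = aₖqₖ₋₁ + qₖ₋₂ (with p₋₁=1, p₋₂=0, q₋₁=0, q₋₂=1):
  k=0: a=4, p=4, q=1
  k=1: a=8, p=33, q=8
  k=2: a=1, p=37, q=9
  k=3: a=3, p=144, q=35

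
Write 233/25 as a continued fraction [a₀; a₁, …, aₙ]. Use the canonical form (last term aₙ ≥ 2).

[9; 3, 8]

233 = 9·25 + 8
25 = 3·8 + 1
8 = 8·1 + 0  (stop)
So 233/25 = [9; 3, 8].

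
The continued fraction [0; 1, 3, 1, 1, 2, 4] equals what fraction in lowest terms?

Fold from the inside: start with 4/1.
  2 + 1/4 = 9/4
  1 + 4/9 = 13/9
  1 + 9/13 = 22/13
  3 + 13/22 = 79/22
  1 + 22/79 = 101/79
  0 + 79/101 = 79/101

79/101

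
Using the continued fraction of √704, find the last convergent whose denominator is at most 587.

√704 = [26; 1, 1, 7, 13, 7, 1, 1, 52, …] (period length 8).
Convergents:
  p_0/q_0 = 26/1
  p_1/q_1 = 27/1
  p_2/q_2 = 53/2
  p_3/q_3 = 398/15
  p_4/q_4 = 5227/197
  p_5/q_5 = 36987/1394
q_4 = 197 ≤ 587 < 1394 = q_5, so the answer is 5227/197.

5227/197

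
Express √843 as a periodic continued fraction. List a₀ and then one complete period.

a₀ = ⌊√843⌋ = 29.
With m₀=0, d₀=1 and mₖ₊₁ = dₖaₖ − mₖ, dₖ₊₁ = (n − mₖ₊₁²)/dₖ, aₖ₊₁ = ⌊(a₀+mₖ₊₁)/dₖ₊₁⌋:
  k=1: m=29, d=2, a=29
  k=2: m=29, d=1, a=58
d=1 and a=2a₀=58 at k=2, so the next step gives (m, d) = (29, 2) again — its k=1 value — and the period has length 2.

[29; 29, 58]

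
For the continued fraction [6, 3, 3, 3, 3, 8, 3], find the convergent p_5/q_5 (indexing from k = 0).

Using pₖ = aₖpₖ₋₁ + pₖ₋₂, qₖ = aₖqₖ₋₁ + qₖ₋₂ (with p₋₁=1, p₋₂=0, q₋₁=0, q₋₂=1):
  k=0: a=6, p=6, q=1
  k=1: a=3, p=19, q=3
  k=2: a=3, p=63, q=10
  k=3: a=3, p=208, q=33
  k=4: a=3, p=687, q=109
  k=5: a=8, p=5704, q=905

5704/905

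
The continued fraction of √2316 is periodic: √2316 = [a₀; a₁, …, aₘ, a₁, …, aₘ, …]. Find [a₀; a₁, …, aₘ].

[48; 8, 96]

a₀ = ⌊√2316⌋ = 48.
With m₀=0, d₀=1 and mₖ₊₁ = dₖaₖ − mₖ, dₖ₊₁ = (n − mₖ₊₁²)/dₖ, aₖ₊₁ = ⌊(a₀+mₖ₊₁)/dₖ₊₁⌋:
  k=1: m=48, d=12, a=8
  k=2: m=48, d=1, a=96
d=1 and a=2a₀=96 at k=2, so the next step gives (m, d) = (48, 12) again — its k=1 value — and the period has length 2.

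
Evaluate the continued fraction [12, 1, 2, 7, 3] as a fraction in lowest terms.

875/69

Using pₖ = aₖpₖ₋₁ + pₖ₋₂ and qₖ = aₖqₖ₋₁ + qₖ₋₂:
  k=0: a=12, p=12, q=1
  k=1: a=1, p=13, q=1
  k=2: a=2, p=38, q=3
  k=3: a=7, p=279, q=22
  k=4: a=3, p=875, q=69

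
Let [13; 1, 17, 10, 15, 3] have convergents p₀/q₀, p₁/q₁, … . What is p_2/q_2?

Using pₖ = aₖpₖ₋₁ + pₖ₋₂, qₖ = aₖqₖ₋₁ + qₖ₋₂ (with p₋₁=1, p₋₂=0, q₋₁=0, q₋₂=1):
  k=0: a=13, p=13, q=1
  k=1: a=1, p=14, q=1
  k=2: a=17, p=251, q=18

251/18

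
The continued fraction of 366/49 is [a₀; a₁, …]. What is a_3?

1

366 = 7·49 + 23   →  a_0 = 7
49 = 2·23 + 3   →  a_1 = 2
23 = 7·3 + 2   →  a_2 = 7
3 = 1·2 + 1   →  a_3 = 1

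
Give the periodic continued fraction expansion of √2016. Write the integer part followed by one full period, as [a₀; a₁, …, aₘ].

a₀ = ⌊√2016⌋ = 44.
With m₀=0, d₀=1 and mₖ₊₁ = dₖaₖ − mₖ, dₖ₊₁ = (n − mₖ₊₁²)/dₖ, aₖ₊₁ = ⌊(a₀+mₖ₊₁)/dₖ₊₁⌋:
  k=1: m=44, d=80, a=1
  k=2: m=36, d=9, a=8
  k=3: m=36, d=80, a=1
  k=4: m=44, d=1, a=88
d=1 and a=2a₀=88 at k=4, so the next step gives (m, d) = (44, 80) again — its k=1 value — and the period has length 4.

[44; 1, 8, 1, 88]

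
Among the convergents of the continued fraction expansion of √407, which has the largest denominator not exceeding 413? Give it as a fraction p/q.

2663/132

√407 = [20; 5, 1, 2, 1, 5, 40, …] (period length 6).
Convergents:
  p_0/q_0 = 20/1
  p_1/q_1 = 101/5
  p_2/q_2 = 121/6
  p_3/q_3 = 343/17
  p_4/q_4 = 464/23
  p_5/q_5 = 2663/132
  p_6/q_6 = 106984/5303
q_5 = 132 ≤ 413 < 5303 = q_6, so the answer is 2663/132.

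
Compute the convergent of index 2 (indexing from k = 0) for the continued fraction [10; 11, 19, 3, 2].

2119/210

Using pₖ = aₖpₖ₋₁ + pₖ₋₂, qₖ = aₖqₖ₋₁ + qₖ₋₂ (with p₋₁=1, p₋₂=0, q₋₁=0, q₋₂=1):
  k=0: a=10, p=10, q=1
  k=1: a=11, p=111, q=11
  k=2: a=19, p=2119, q=210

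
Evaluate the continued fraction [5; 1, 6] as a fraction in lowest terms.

41/7

Using pₖ = aₖpₖ₋₁ + pₖ₋₂ and qₖ = aₖqₖ₋₁ + qₖ₋₂:
  k=0: a=5, p=5, q=1
  k=1: a=1, p=6, q=1
  k=2: a=6, p=41, q=7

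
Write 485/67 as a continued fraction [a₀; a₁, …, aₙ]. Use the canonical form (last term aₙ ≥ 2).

485 = 7·67 + 16
67 = 4·16 + 3
16 = 5·3 + 1
3 = 3·1 + 0  (stop)
So 485/67 = [7; 4, 5, 3].

[7; 4, 5, 3]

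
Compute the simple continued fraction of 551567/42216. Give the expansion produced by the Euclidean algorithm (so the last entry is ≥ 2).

551567 = 13*42216 + 2759
42216 = 15*2759 + 831
2759 = 3*831 + 266
831 = 3*266 + 33
266 = 8*33 + 2
33 = 16*2 + 1
2 = 2*1 + 0  (stop)
So 551567/42216 = [13; 15, 3, 3, 8, 16, 2].

[13; 15, 3, 3, 8, 16, 2]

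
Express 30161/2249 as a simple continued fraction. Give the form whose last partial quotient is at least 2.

[13; 2, 2, 3, 3, 2, 17]

30161 = 13·2249 + 924
2249 = 2·924 + 401
924 = 2·401 + 122
401 = 3·122 + 35
122 = 3·35 + 17
35 = 2·17 + 1
17 = 17·1 + 0  (stop)
So 30161/2249 = [13; 2, 2, 3, 3, 2, 17].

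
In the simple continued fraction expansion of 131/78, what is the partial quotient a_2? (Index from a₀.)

131 = 1·78 + 53   →  a_0 = 1
78 = 1·53 + 25   →  a_1 = 1
53 = 2·25 + 3   →  a_2 = 2

2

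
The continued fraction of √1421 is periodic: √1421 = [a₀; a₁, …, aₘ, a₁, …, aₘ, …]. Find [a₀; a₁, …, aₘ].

[37; 1, 2, 3, 2, 3, 2, 1, 74]

a₀ = ⌊√1421⌋ = 37.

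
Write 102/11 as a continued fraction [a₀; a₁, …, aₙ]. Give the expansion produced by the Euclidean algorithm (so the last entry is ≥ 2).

102 = 9·11 + 3
11 = 3·3 + 2
3 = 1·2 + 1
2 = 2·1 + 0  (stop)
So 102/11 = [9; 3, 1, 2].

[9; 3, 1, 2]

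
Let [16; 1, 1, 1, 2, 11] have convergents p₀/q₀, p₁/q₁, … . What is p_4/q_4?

133/8

Using pₖ = aₖpₖ₋₁ + pₖ₋₂, qₖ = aₖqₖ₋₁ + qₖ₋₂ (with p₋₁=1, p₋₂=0, q₋₁=0, q₋₂=1):
  k=0: a=16, p=16, q=1
  k=1: a=1, p=17, q=1
  k=2: a=1, p=33, q=2
  k=3: a=1, p=50, q=3
  k=4: a=2, p=133, q=8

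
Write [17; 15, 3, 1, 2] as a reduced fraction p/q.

Using pₖ = aₖpₖ₋₁ + pₖ₋₂ and qₖ = aₖqₖ₋₁ + qₖ₋₂:
  k=0: a=17, p=17, q=1
  k=1: a=15, p=256, q=15
  k=2: a=3, p=785, q=46
  k=3: a=1, p=1041, q=61
  k=4: a=2, p=2867, q=168

2867/168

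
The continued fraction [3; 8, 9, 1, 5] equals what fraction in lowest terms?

1493/478

Using pₖ = aₖpₖ₋₁ + pₖ₋₂ and qₖ = aₖqₖ₋₁ + qₖ₋₂:
  k=0: a=3, p=3, q=1
  k=1: a=8, p=25, q=8
  k=2: a=9, p=228, q=73
  k=3: a=1, p=253, q=81
  k=4: a=5, p=1493, q=478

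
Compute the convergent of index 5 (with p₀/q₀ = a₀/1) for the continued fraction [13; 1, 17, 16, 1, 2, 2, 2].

Using pₖ = aₖpₖ₋₁ + pₖ₋₂, qₖ = aₖqₖ₋₁ + qₖ₋₂ (with p₋₁=1, p₋₂=0, q₋₁=0, q₋₂=1):
  k=0: a=13, p=13, q=1
  k=1: a=1, p=14, q=1
  k=2: a=17, p=251, q=18
  k=3: a=16, p=4030, q=289
  k=4: a=1, p=4281, q=307
  k=5: a=2, p=12592, q=903

12592/903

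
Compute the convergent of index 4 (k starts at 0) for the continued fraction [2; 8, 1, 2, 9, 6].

514/243

Using pₖ = aₖpₖ₋₁ + pₖ₋₂, qₖ = aₖqₖ₋₁ + qₖ₋₂ (with p₋₁=1, p₋₂=0, q₋₁=0, q₋₂=1):
  k=0: a=2, p=2, q=1
  k=1: a=8, p=17, q=8
  k=2: a=1, p=19, q=9
  k=3: a=2, p=55, q=26
  k=4: a=9, p=514, q=243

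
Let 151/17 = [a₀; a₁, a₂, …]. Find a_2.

7

151 = 8·17 + 15   →  a_0 = 8
17 = 1·15 + 2   →  a_1 = 1
15 = 7·2 + 1   →  a_2 = 7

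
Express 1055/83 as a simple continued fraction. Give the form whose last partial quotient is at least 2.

[12; 1, 2, 2, 5, 2]

1055 = 12·83 + 59
83 = 1·59 + 24
59 = 2·24 + 11
24 = 2·11 + 2
11 = 5·2 + 1
2 = 2·1 + 0  (stop)
So 1055/83 = [12; 1, 2, 2, 5, 2].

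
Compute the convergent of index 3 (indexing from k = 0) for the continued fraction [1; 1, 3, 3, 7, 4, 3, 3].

Using pₖ = aₖpₖ₋₁ + pₖ₋₂, qₖ = aₖqₖ₋₁ + qₖ₋₂ (with p₋₁=1, p₋₂=0, q₋₁=0, q₋₂=1):
  k=0: a=1, p=1, q=1
  k=1: a=1, p=2, q=1
  k=2: a=3, p=7, q=4
  k=3: a=3, p=23, q=13

23/13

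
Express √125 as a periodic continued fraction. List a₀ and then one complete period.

a₀ = ⌊√125⌋ = 11.

[11; 5, 1, 1, 5, 22]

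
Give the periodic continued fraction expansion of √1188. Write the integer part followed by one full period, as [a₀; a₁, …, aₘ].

a₀ = ⌊√1188⌋ = 34.
With m₀=0, d₀=1 and mₖ₊₁ = dₖaₖ − mₖ, dₖ₊₁ = (n − mₖ₊₁²)/dₖ, aₖ₊₁ = ⌊(a₀+mₖ₊₁)/dₖ₊₁⌋:
  k=1: m=34, d=32, a=2
  k=2: m=30, d=9, a=7
  k=3: m=33, d=11, a=6
  k=4: m=33, d=9, a=7
  k=5: m=30, d=32, a=2
  k=6: m=34, d=1, a=68
d=1 and a=2a₀=68 at k=6, so the next step gives (m, d) = (34, 32) again — its k=1 value — and the period has length 6.

[34; 2, 7, 6, 7, 2, 68]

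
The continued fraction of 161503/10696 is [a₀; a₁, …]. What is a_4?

2

161503 = 15·10696 + 1063   →  a_0 = 15
10696 = 10·1063 + 66   →  a_1 = 10
1063 = 16·66 + 7   →  a_2 = 16
66 = 9·7 + 3   →  a_3 = 9
7 = 2·3 + 1   →  a_4 = 2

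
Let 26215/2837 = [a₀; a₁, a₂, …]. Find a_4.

26215 = 9·2837 + 682   →  a_0 = 9
2837 = 4·682 + 109   →  a_1 = 4
682 = 6·109 + 28   →  a_2 = 6
109 = 3·28 + 25   →  a_3 = 3
28 = 1·25 + 3   →  a_4 = 1

1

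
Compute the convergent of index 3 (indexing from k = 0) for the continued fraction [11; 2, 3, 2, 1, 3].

183/16

Using pₖ = aₖpₖ₋₁ + pₖ₋₂, qₖ = aₖqₖ₋₁ + qₖ₋₂ (with p₋₁=1, p₋₂=0, q₋₁=0, q₋₂=1):
  k=0: a=11, p=11, q=1
  k=1: a=2, p=23, q=2
  k=2: a=3, p=80, q=7
  k=3: a=2, p=183, q=16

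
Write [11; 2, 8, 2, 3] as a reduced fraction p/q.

Fold from the inside: start with 3/1.
  2 + 1/3 = 7/3
  8 + 3/7 = 59/7
  2 + 7/59 = 125/59
  11 + 59/125 = 1434/125

1434/125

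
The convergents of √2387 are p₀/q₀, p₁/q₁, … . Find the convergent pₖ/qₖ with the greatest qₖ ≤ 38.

√2387 = [48; 1, 5, 1, 96, …] (period length 4).
Convergents:
  p_0/q_0 = 48/1
  p_1/q_1 = 49/1
  p_2/q_2 = 293/6
  p_3/q_3 = 342/7
  p_4/q_4 = 33125/678
q_3 = 7 ≤ 38 < 678 = q_4, so the answer is 342/7.

342/7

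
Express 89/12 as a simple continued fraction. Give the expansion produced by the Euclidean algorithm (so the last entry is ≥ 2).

[7; 2, 2, 2]

89 = 7*12 + 5
12 = 2*5 + 2
5 = 2*2 + 1
2 = 2*1 + 0  (stop)
So 89/12 = [7; 2, 2, 2].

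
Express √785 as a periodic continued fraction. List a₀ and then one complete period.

a₀ = ⌊√785⌋ = 28.
With m₀=0, d₀=1 and mₖ₊₁ = dₖaₖ − mₖ, dₖ₊₁ = (n − mₖ₊₁²)/dₖ, aₖ₊₁ = ⌊(a₀+mₖ₊₁)/dₖ₊₁⌋:
  k=1: m=28, d=1, a=56
d=1 and a=2a₀=56 at k=1, so the next step gives (m, d) = (28, 1) again — its k=1 value — and the period has length 1.

[28; 56]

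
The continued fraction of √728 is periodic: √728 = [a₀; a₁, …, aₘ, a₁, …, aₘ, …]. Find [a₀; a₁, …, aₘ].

a₀ = ⌊√728⌋ = 26.
With m₀=0, d₀=1 and mₖ₊₁ = dₖaₖ − mₖ, dₖ₊₁ = (n − mₖ₊₁²)/dₖ, aₖ₊₁ = ⌊(a₀+mₖ₊₁)/dₖ₊₁⌋:
  k=1: m=26, d=52, a=1
  k=2: m=26, d=1, a=52
d=1 and a=2a₀=52 at k=2, so the next step gives (m, d) = (26, 52) again — its k=1 value — and the period has length 2.

[26; 1, 52]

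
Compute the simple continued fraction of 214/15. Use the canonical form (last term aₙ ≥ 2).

214 = 14*15 + 4
15 = 3*4 + 3
4 = 1*3 + 1
3 = 3*1 + 0  (stop)
So 214/15 = [14; 3, 1, 3].

[14; 3, 1, 3]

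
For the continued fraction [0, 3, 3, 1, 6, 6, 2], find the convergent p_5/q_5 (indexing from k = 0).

166/541

Using pₖ = aₖpₖ₋₁ + pₖ₋₂, qₖ = aₖqₖ₋₁ + qₖ₋₂ (with p₋₁=1, p₋₂=0, q₋₁=0, q₋₂=1):
  k=0: a=0, p=0, q=1
  k=1: a=3, p=1, q=3
  k=2: a=3, p=3, q=10
  k=3: a=1, p=4, q=13
  k=4: a=6, p=27, q=88
  k=5: a=6, p=166, q=541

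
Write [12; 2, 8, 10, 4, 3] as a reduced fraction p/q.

Using pₖ = aₖpₖ₋₁ + pₖ₋₂ and qₖ = aₖqₖ₋₁ + qₖ₋₂:
  k=0: a=12, p=12, q=1
  k=1: a=2, p=25, q=2
  k=2: a=8, p=212, q=17
  k=3: a=10, p=2145, q=172
  k=4: a=4, p=8792, q=705
  k=5: a=3, p=28521, q=2287

28521/2287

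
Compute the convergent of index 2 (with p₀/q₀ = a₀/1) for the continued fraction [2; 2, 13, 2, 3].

67/27

Using pₖ = aₖpₖ₋₁ + pₖ₋₂, qₖ = aₖqₖ₋₁ + qₖ₋₂ (with p₋₁=1, p₋₂=0, q₋₁=0, q₋₂=1):
  k=0: a=2, p=2, q=1
  k=1: a=2, p=5, q=2
  k=2: a=13, p=67, q=27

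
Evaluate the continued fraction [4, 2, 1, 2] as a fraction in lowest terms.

35/8

Using pₖ = aₖpₖ₋₁ + pₖ₋₂ and qₖ = aₖqₖ₋₁ + qₖ₋₂:
  k=0: a=4, p=4, q=1
  k=1: a=2, p=9, q=2
  k=2: a=1, p=13, q=3
  k=3: a=2, p=35, q=8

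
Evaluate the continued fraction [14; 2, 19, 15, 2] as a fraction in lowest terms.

Fold from the inside: start with 2/1.
  15 + 1/2 = 31/2
  19 + 2/31 = 591/31
  2 + 31/591 = 1213/591
  14 + 591/1213 = 17573/1213

17573/1213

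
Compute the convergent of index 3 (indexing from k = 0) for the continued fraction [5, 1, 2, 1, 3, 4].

Using pₖ = aₖpₖ₋₁ + pₖ₋₂, qₖ = aₖqₖ₋₁ + qₖ₋₂ (with p₋₁=1, p₋₂=0, q₋₁=0, q₋₂=1):
  k=0: a=5, p=5, q=1
  k=1: a=1, p=6, q=1
  k=2: a=2, p=17, q=3
  k=3: a=1, p=23, q=4

23/4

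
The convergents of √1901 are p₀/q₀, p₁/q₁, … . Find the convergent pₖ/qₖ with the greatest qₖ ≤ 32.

√1901 = [43; 1, 1, 1, 1, 86, …] (period length 5).
Convergents:
  p_0/q_0 = 43/1
  p_1/q_1 = 44/1
  p_2/q_2 = 87/2
  p_3/q_3 = 131/3
  p_4/q_4 = 218/5
  p_5/q_5 = 18879/433
q_4 = 5 ≤ 32 < 433 = q_5, so the answer is 218/5.

218/5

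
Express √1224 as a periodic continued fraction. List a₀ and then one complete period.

[34; 1, 68]

a₀ = ⌊√1224⌋ = 34.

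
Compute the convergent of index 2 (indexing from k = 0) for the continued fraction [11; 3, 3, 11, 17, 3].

Using pₖ = aₖpₖ₋₁ + pₖ₋₂, qₖ = aₖqₖ₋₁ + qₖ₋₂ (with p₋₁=1, p₋₂=0, q₋₁=0, q₋₂=1):
  k=0: a=11, p=11, q=1
  k=1: a=3, p=34, q=3
  k=2: a=3, p=113, q=10

113/10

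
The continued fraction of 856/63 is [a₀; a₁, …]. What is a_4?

2

856 = 13·63 + 37   →  a_0 = 13
63 = 1·37 + 26   →  a_1 = 1
37 = 1·26 + 11   →  a_2 = 1
26 = 2·11 + 4   →  a_3 = 2
11 = 2·4 + 3   →  a_4 = 2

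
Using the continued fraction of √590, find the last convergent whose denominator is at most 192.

1676/69

√590 = [24; 3, 2, 4, 2, 3, 48, …] (period length 6).
Convergents:
  p_0/q_0 = 24/1
  p_1/q_1 = 73/3
  p_2/q_2 = 170/7
  p_3/q_3 = 753/31
  p_4/q_4 = 1676/69
  p_5/q_5 = 5781/238
q_4 = 69 ≤ 192 < 238 = q_5, so the answer is 1676/69.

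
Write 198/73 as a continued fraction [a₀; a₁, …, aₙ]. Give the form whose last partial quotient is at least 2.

[2; 1, 2, 2, 10]

198 = 2*73 + 52
73 = 1*52 + 21
52 = 2*21 + 10
21 = 2*10 + 1
10 = 10*1 + 0  (stop)
So 198/73 = [2; 1, 2, 2, 10].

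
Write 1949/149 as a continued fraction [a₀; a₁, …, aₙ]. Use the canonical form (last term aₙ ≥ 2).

1949 = 13*149 + 12
149 = 12*12 + 5
12 = 2*5 + 2
5 = 2*2 + 1
2 = 2*1 + 0  (stop)
So 1949/149 = [13; 12, 2, 2, 2].

[13; 12, 2, 2, 2]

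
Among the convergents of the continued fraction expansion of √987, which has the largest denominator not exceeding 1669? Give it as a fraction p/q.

√987 = [31; 2, 2, 2, 62, …] (period length 4).
Convergents:
  p_0/q_0 = 31/1
  p_1/q_1 = 63/2
  p_2/q_2 = 157/5
  p_3/q_3 = 377/12
  p_4/q_4 = 23531/749
  p_5/q_5 = 47439/1510
  p_6/q_6 = 118409/3769
q_5 = 1510 ≤ 1669 < 3769 = q_6, so the answer is 47439/1510.

47439/1510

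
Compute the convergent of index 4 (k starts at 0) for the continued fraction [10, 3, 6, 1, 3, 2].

Using pₖ = aₖpₖ₋₁ + pₖ₋₂, qₖ = aₖqₖ₋₁ + qₖ₋₂ (with p₋₁=1, p₋₂=0, q₋₁=0, q₋₂=1):
  k=0: a=10, p=10, q=1
  k=1: a=3, p=31, q=3
  k=2: a=6, p=196, q=19
  k=3: a=1, p=227, q=22
  k=4: a=3, p=877, q=85

877/85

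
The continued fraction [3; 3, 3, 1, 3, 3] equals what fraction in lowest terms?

529/160

Using pₖ = aₖpₖ₋₁ + pₖ₋₂ and qₖ = aₖqₖ₋₁ + qₖ₋₂:
  k=0: a=3, p=3, q=1
  k=1: a=3, p=10, q=3
  k=2: a=3, p=33, q=10
  k=3: a=1, p=43, q=13
  k=4: a=3, p=162, q=49
  k=5: a=3, p=529, q=160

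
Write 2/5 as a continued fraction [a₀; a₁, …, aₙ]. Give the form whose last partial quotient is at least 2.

2 = 0*5 + 2
5 = 2*2 + 1
2 = 2*1 + 0  (stop)
So 2/5 = [0; 2, 2].

[0; 2, 2]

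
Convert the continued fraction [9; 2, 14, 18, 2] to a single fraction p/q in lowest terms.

10213/1077

Using pₖ = aₖpₖ₋₁ + pₖ₋₂ and qₖ = aₖqₖ₋₁ + qₖ₋₂:
  k=0: a=9, p=9, q=1
  k=1: a=2, p=19, q=2
  k=2: a=14, p=275, q=29
  k=3: a=18, p=4969, q=524
  k=4: a=2, p=10213, q=1077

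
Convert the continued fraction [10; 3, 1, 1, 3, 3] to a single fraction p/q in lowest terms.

Using pₖ = aₖpₖ₋₁ + pₖ₋₂ and qₖ = aₖqₖ₋₁ + qₖ₋₂:
  k=0: a=10, p=10, q=1
  k=1: a=3, p=31, q=3
  k=2: a=1, p=41, q=4
  k=3: a=1, p=72, q=7
  k=4: a=3, p=257, q=25
  k=5: a=3, p=843, q=82

843/82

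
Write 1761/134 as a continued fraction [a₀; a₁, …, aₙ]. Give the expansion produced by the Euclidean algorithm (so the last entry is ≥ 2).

1761 = 13*134 + 19
134 = 7*19 + 1
19 = 19*1 + 0  (stop)
So 1761/134 = [13; 7, 19].

[13; 7, 19]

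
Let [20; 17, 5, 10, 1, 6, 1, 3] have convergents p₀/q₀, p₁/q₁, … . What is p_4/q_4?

19316/963

Using pₖ = aₖpₖ₋₁ + pₖ₋₂, qₖ = aₖqₖ₋₁ + qₖ₋₂ (with p₋₁=1, p₋₂=0, q₋₁=0, q₋₂=1):
  k=0: a=20, p=20, q=1
  k=1: a=17, p=341, q=17
  k=2: a=5, p=1725, q=86
  k=3: a=10, p=17591, q=877
  k=4: a=1, p=19316, q=963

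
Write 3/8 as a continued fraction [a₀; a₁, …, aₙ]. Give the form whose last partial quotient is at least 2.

[0; 2, 1, 2]

3 = 0·8 + 3
8 = 2·3 + 2
3 = 1·2 + 1
2 = 2·1 + 0  (stop)
So 3/8 = [0; 2, 1, 2].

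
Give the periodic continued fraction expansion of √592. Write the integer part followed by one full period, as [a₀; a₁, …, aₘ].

[24; 3, 48]

a₀ = ⌊√592⌋ = 24.
With m₀=0, d₀=1 and mₖ₊₁ = dₖaₖ − mₖ, dₖ₊₁ = (n − mₖ₊₁²)/dₖ, aₖ₊₁ = ⌊(a₀+mₖ₊₁)/dₖ₊₁⌋:
  k=1: m=24, d=16, a=3
  k=2: m=24, d=1, a=48
d=1 and a=2a₀=48 at k=2, so the next step gives (m, d) = (24, 16) again — its k=1 value — and the period has length 2.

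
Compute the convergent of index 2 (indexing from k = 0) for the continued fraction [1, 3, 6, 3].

25/19

Using pₖ = aₖpₖ₋₁ + pₖ₋₂, qₖ = aₖqₖ₋₁ + qₖ₋₂ (with p₋₁=1, p₋₂=0, q₋₁=0, q₋₂=1):
  k=0: a=1, p=1, q=1
  k=1: a=3, p=4, q=3
  k=2: a=6, p=25, q=19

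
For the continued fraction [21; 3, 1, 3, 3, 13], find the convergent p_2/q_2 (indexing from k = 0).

85/4

Using pₖ = aₖpₖ₋₁ + pₖ₋₂, qₖ = aₖqₖ₋₁ + qₖ₋₂ (with p₋₁=1, p₋₂=0, q₋₁=0, q₋₂=1):
  k=0: a=21, p=21, q=1
  k=1: a=3, p=64, q=3
  k=2: a=1, p=85, q=4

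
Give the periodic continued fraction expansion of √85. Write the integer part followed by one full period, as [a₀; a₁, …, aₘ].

a₀ = ⌊√85⌋ = 9.
With m₀=0, d₀=1 and mₖ₊₁ = dₖaₖ − mₖ, dₖ₊₁ = (n − mₖ₊₁²)/dₖ, aₖ₊₁ = ⌊(a₀+mₖ₊₁)/dₖ₊₁⌋:
  k=1: m=9, d=4, a=4
  k=2: m=7, d=9, a=1
  k=3: m=2, d=9, a=1
  k=4: m=7, d=4, a=4
  k=5: m=9, d=1, a=18
d=1 and a=2a₀=18 at k=5, so the next step gives (m, d) = (9, 4) again — its k=1 value — and the period has length 5.

[9; 4, 1, 1, 4, 18]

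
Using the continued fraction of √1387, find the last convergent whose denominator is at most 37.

1229/33

√1387 = [37; 4, 8, 37, 8, 4, 74, …] (period length 6).
Convergents:
  p_0/q_0 = 37/1
  p_1/q_1 = 149/4
  p_2/q_2 = 1229/33
  p_3/q_3 = 45622/1225
q_2 = 33 ≤ 37 < 1225 = q_3, so the answer is 1229/33.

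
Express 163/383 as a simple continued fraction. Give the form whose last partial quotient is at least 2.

163 = 0·383 + 163
383 = 2·163 + 57
163 = 2·57 + 49
57 = 1·49 + 8
49 = 6·8 + 1
8 = 8·1 + 0  (stop)
So 163/383 = [0; 2, 2, 1, 6, 8].

[0; 2, 2, 1, 6, 8]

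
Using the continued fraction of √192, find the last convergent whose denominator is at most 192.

2605/188

√192 = [13; 1, 5, 1, 26, …] (period length 4).
Convergents:
  p_0/q_0 = 13/1
  p_1/q_1 = 14/1
  p_2/q_2 = 83/6
  p_3/q_3 = 97/7
  p_4/q_4 = 2605/188
  p_5/q_5 = 2702/195
q_4 = 188 ≤ 192 < 195 = q_5, so the answer is 2605/188.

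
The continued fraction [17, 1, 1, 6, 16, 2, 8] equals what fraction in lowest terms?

64435/3674

Fold from the inside: start with 8/1.
  2 + 1/8 = 17/8
  16 + 8/17 = 280/17
  6 + 17/280 = 1697/280
  1 + 280/1697 = 1977/1697
  1 + 1697/1977 = 3674/1977
  17 + 1977/3674 = 64435/3674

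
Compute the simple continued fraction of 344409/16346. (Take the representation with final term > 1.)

[21; 14, 3, 3, 10, 11]

344409 = 21×16346 + 1143
16346 = 14×1143 + 344
1143 = 3×344 + 111
344 = 3×111 + 11
111 = 10×11 + 1
11 = 11×1 + 0  (stop)
So 344409/16346 = [21; 14, 3, 3, 10, 11].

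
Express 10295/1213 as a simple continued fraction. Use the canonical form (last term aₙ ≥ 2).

[8; 2, 19, 15, 2]

10295 = 8*1213 + 591
1213 = 2*591 + 31
591 = 19*31 + 2
31 = 15*2 + 1
2 = 2*1 + 0  (stop)
So 10295/1213 = [8; 2, 19, 15, 2].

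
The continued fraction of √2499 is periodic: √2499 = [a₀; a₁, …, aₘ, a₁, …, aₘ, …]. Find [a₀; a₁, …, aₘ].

a₀ = ⌊√2499⌋ = 49.

[49; 1, 98]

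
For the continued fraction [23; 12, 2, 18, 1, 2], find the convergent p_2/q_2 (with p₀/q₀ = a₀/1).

577/25

Using pₖ = aₖpₖ₋₁ + pₖ₋₂, qₖ = aₖqₖ₋₁ + qₖ₋₂ (with p₋₁=1, p₋₂=0, q₋₁=0, q₋₂=1):
  k=0: a=23, p=23, q=1
  k=1: a=12, p=277, q=12
  k=2: a=2, p=577, q=25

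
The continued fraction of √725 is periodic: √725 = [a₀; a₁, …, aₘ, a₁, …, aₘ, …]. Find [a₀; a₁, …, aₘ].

[26; 1, 12, 2, 12, 1, 52]

a₀ = ⌊√725⌋ = 26.
With m₀=0, d₀=1 and mₖ₊₁ = dₖaₖ − mₖ, dₖ₊₁ = (n − mₖ₊₁²)/dₖ, aₖ₊₁ = ⌊(a₀+mₖ₊₁)/dₖ₊₁⌋:
  k=1: m=26, d=49, a=1
  k=2: m=23, d=4, a=12
  k=3: m=25, d=25, a=2
  k=4: m=25, d=4, a=12
  k=5: m=23, d=49, a=1
  k=6: m=26, d=1, a=52
d=1 and a=2a₀=52 at k=6, so the next step gives (m, d) = (26, 49) again — its k=1 value — and the period has length 6.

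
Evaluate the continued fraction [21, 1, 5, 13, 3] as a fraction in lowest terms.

Fold from the inside: start with 3/1.
  13 + 1/3 = 40/3
  5 + 3/40 = 203/40
  1 + 40/203 = 243/203
  21 + 203/243 = 5306/243

5306/243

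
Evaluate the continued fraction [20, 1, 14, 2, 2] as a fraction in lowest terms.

Using pₖ = aₖpₖ₋₁ + pₖ₋₂ and qₖ = aₖqₖ₋₁ + qₖ₋₂:
  k=0: a=20, p=20, q=1
  k=1: a=1, p=21, q=1
  k=2: a=14, p=314, q=15
  k=3: a=2, p=649, q=31
  k=4: a=2, p=1612, q=77

1612/77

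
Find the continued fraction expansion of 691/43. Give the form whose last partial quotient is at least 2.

691 = 16×43 + 3
43 = 14×3 + 1
3 = 3×1 + 0  (stop)
So 691/43 = [16; 14, 3].

[16; 14, 3]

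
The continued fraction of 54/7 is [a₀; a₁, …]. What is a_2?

54 = 7·7 + 5   →  a_0 = 7
7 = 1·5 + 2   →  a_1 = 1
5 = 2·2 + 1   →  a_2 = 2

2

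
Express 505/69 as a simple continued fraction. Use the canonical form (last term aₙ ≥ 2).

[7; 3, 7, 3]

505 = 7·69 + 22
69 = 3·22 + 3
22 = 7·3 + 1
3 = 3·1 + 0  (stop)
So 505/69 = [7; 3, 7, 3].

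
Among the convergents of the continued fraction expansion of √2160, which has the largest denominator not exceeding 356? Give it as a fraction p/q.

5763/124

√2160 = [46; 2, 9, 1, 4, 1, 9, 2, 92, …] (period length 8).
Convergents:
  p_0/q_0 = 46/1
  p_1/q_1 = 93/2
  p_2/q_2 = 883/19
  p_3/q_3 = 976/21
  p_4/q_4 = 4787/103
  p_5/q_5 = 5763/124
  p_6/q_6 = 56654/1219
q_5 = 124 ≤ 356 < 1219 = q_6, so the answer is 5763/124.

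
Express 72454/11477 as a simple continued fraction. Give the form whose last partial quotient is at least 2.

[6; 3, 5, 8, 17, 2, 2]

72454 = 6·11477 + 3592
11477 = 3·3592 + 701
3592 = 5·701 + 87
701 = 8·87 + 5
87 = 17·5 + 2
5 = 2·2 + 1
2 = 2·1 + 0  (stop)
So 72454/11477 = [6; 3, 5, 8, 17, 2, 2].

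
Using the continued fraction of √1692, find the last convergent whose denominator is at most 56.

617/15

√1692 = [41; 7, 2, 7, 82, …] (period length 4).
Convergents:
  p_0/q_0 = 41/1
  p_1/q_1 = 288/7
  p_2/q_2 = 617/15
  p_3/q_3 = 4607/112
q_2 = 15 ≤ 56 < 112 = q_3, so the answer is 617/15.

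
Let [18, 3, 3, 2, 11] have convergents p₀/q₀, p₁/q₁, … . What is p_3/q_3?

421/23

Using pₖ = aₖpₖ₋₁ + pₖ₋₂, qₖ = aₖqₖ₋₁ + qₖ₋₂ (with p₋₁=1, p₋₂=0, q₋₁=0, q₋₂=1):
  k=0: a=18, p=18, q=1
  k=1: a=3, p=55, q=3
  k=2: a=3, p=183, q=10
  k=3: a=2, p=421, q=23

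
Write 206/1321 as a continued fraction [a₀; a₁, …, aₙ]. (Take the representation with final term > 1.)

[0; 6, 2, 2, 2, 1, 3, 3]

206 = 0·1321 + 206
1321 = 6·206 + 85
206 = 2·85 + 36
85 = 2·36 + 13
36 = 2·13 + 10
13 = 1·10 + 3
10 = 3·3 + 1
3 = 3·1 + 0  (stop)
So 206/1321 = [0; 6, 2, 2, 2, 1, 3, 3].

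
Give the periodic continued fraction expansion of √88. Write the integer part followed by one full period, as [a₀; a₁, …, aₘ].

a₀ = ⌊√88⌋ = 9.
With m₀=0, d₀=1 and mₖ₊₁ = dₖaₖ − mₖ, dₖ₊₁ = (n − mₖ₊₁²)/dₖ, aₖ₊₁ = ⌊(a₀+mₖ₊₁)/dₖ₊₁⌋:
  k=1: m=9, d=7, a=2
  k=2: m=5, d=9, a=1
  k=3: m=4, d=8, a=1
  k=4: m=4, d=9, a=1
  k=5: m=5, d=7, a=2
  k=6: m=9, d=1, a=18
d=1 and a=2a₀=18 at k=6, so the next step gives (m, d) = (9, 7) again — its k=1 value — and the period has length 6.

[9; 2, 1, 1, 1, 2, 18]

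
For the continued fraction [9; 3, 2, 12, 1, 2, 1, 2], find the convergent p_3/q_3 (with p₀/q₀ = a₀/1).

808/87

Using pₖ = aₖpₖ₋₁ + pₖ₋₂, qₖ = aₖqₖ₋₁ + qₖ₋₂ (with p₋₁=1, p₋₂=0, q₋₁=0, q₋₂=1):
  k=0: a=9, p=9, q=1
  k=1: a=3, p=28, q=3
  k=2: a=2, p=65, q=7
  k=3: a=12, p=808, q=87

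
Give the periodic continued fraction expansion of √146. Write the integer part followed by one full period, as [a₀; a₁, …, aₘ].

[12; 12, 24]

a₀ = ⌊√146⌋ = 12.
With m₀=0, d₀=1 and mₖ₊₁ = dₖaₖ − mₖ, dₖ₊₁ = (n − mₖ₊₁²)/dₖ, aₖ₊₁ = ⌊(a₀+mₖ₊₁)/dₖ₊₁⌋:
  k=1: m=12, d=2, a=12
  k=2: m=12, d=1, a=24
d=1 and a=2a₀=24 at k=2, so the next step gives (m, d) = (12, 2) again — its k=1 value — and the period has length 2.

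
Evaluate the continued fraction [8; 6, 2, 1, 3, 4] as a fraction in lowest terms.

Using pₖ = aₖpₖ₋₁ + pₖ₋₂ and qₖ = aₖqₖ₋₁ + qₖ₋₂:
  k=0: a=8, p=8, q=1
  k=1: a=6, p=49, q=6
  k=2: a=2, p=106, q=13
  k=3: a=1, p=155, q=19
  k=4: a=3, p=571, q=70
  k=5: a=4, p=2439, q=299

2439/299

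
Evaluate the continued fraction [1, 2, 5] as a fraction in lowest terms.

Using pₖ = aₖpₖ₋₁ + pₖ₋₂ and qₖ = aₖqₖ₋₁ + qₖ₋₂:
  k=0: a=1, p=1, q=1
  k=1: a=2, p=3, q=2
  k=2: a=5, p=16, q=11

16/11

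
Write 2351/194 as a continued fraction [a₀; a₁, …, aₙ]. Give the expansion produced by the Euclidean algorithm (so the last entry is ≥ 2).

[12; 8, 2, 3, 3]

2351 = 12·194 + 23
194 = 8·23 + 10
23 = 2·10 + 3
10 = 3·3 + 1
3 = 3·1 + 0  (stop)
So 2351/194 = [12; 8, 2, 3, 3].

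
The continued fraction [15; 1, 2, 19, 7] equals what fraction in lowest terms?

6410/409

Using pₖ = aₖpₖ₋₁ + pₖ₋₂ and qₖ = aₖqₖ₋₁ + qₖ₋₂:
  k=0: a=15, p=15, q=1
  k=1: a=1, p=16, q=1
  k=2: a=2, p=47, q=3
  k=3: a=19, p=909, q=58
  k=4: a=7, p=6410, q=409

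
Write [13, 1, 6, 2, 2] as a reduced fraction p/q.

513/37

Using pₖ = aₖpₖ₋₁ + pₖ₋₂ and qₖ = aₖqₖ₋₁ + qₖ₋₂:
  k=0: a=13, p=13, q=1
  k=1: a=1, p=14, q=1
  k=2: a=6, p=97, q=7
  k=3: a=2, p=208, q=15
  k=4: a=2, p=513, q=37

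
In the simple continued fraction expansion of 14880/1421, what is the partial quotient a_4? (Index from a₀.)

14880 = 10·1421 + 670   →  a_0 = 10
1421 = 2·670 + 81   →  a_1 = 2
670 = 8·81 + 22   →  a_2 = 8
81 = 3·22 + 15   →  a_3 = 3
22 = 1·15 + 7   →  a_4 = 1

1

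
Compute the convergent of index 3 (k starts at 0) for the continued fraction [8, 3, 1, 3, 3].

Using pₖ = aₖpₖ₋₁ + pₖ₋₂, qₖ = aₖqₖ₋₁ + qₖ₋₂ (with p₋₁=1, p₋₂=0, q₋₁=0, q₋₂=1):
  k=0: a=8, p=8, q=1
  k=1: a=3, p=25, q=3
  k=2: a=1, p=33, q=4
  k=3: a=3, p=124, q=15

124/15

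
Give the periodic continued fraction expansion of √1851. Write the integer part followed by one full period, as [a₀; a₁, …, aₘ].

[43; 43, 86]

a₀ = ⌊√1851⌋ = 43.
With m₀=0, d₀=1 and mₖ₊₁ = dₖaₖ − mₖ, dₖ₊₁ = (n − mₖ₊₁²)/dₖ, aₖ₊₁ = ⌊(a₀+mₖ₊₁)/dₖ₊₁⌋:
  k=1: m=43, d=2, a=43
  k=2: m=43, d=1, a=86
d=1 and a=2a₀=86 at k=2, so the next step gives (m, d) = (43, 2) again — its k=1 value — and the period has length 2.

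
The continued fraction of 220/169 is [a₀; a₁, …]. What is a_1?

220 = 1·169 + 51   →  a_0 = 1
169 = 3·51 + 16   →  a_1 = 3

3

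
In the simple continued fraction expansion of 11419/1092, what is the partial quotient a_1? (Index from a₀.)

2

11419 = 10·1092 + 499   →  a_0 = 10
1092 = 2·499 + 94   →  a_1 = 2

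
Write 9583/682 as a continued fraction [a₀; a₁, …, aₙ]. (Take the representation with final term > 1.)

[14; 19, 2, 17]

9583 = 14×682 + 35
682 = 19×35 + 17
35 = 2×17 + 1
17 = 17×1 + 0  (stop)
So 9583/682 = [14; 19, 2, 17].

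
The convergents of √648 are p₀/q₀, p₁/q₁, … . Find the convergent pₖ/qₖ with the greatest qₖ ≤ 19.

280/11

√648 = [25; 2, 5, 6, 5, 2, 50, …] (period length 6).
Convergents:
  p_0/q_0 = 25/1
  p_1/q_1 = 51/2
  p_2/q_2 = 280/11
  p_3/q_3 = 1731/68
q_2 = 11 ≤ 19 < 68 = q_3, so the answer is 280/11.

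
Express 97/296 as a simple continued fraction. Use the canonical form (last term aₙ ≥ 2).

[0; 3, 19, 2, 2]

97 = 0·296 + 97
296 = 3·97 + 5
97 = 19·5 + 2
5 = 2·2 + 1
2 = 2·1 + 0  (stop)
So 97/296 = [0; 3, 19, 2, 2].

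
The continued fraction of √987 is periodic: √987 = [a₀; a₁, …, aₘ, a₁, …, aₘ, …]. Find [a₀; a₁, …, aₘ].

a₀ = ⌊√987⌋ = 31.
With m₀=0, d₀=1 and mₖ₊₁ = dₖaₖ − mₖ, dₖ₊₁ = (n − mₖ₊₁²)/dₖ, aₖ₊₁ = ⌊(a₀+mₖ₊₁)/dₖ₊₁⌋:
  k=1: m=31, d=26, a=2
  k=2: m=21, d=21, a=2
  k=3: m=21, d=26, a=2
  k=4: m=31, d=1, a=62
d=1 and a=2a₀=62 at k=4, so the next step gives (m, d) = (31, 26) again — its k=1 value — and the period has length 4.

[31; 2, 2, 2, 62]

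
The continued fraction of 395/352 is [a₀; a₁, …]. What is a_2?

5

395 = 1·352 + 43   →  a_0 = 1
352 = 8·43 + 8   →  a_1 = 8
43 = 5·8 + 3   →  a_2 = 5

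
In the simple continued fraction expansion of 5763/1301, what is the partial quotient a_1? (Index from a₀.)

2

5763 = 4·1301 + 559   →  a_0 = 4
1301 = 2·559 + 183   →  a_1 = 2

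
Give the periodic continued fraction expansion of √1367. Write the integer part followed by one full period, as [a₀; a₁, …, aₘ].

[36; 1, 35, 1, 72]

a₀ = ⌊√1367⌋ = 36.
With m₀=0, d₀=1 and mₖ₊₁ = dₖaₖ − mₖ, dₖ₊₁ = (n − mₖ₊₁²)/dₖ, aₖ₊₁ = ⌊(a₀+mₖ₊₁)/dₖ₊₁⌋:
  k=1: m=36, d=71, a=1
  k=2: m=35, d=2, a=35
  k=3: m=35, d=71, a=1
  k=4: m=36, d=1, a=72
d=1 and a=2a₀=72 at k=4, so the next step gives (m, d) = (36, 71) again — its k=1 value — and the period has length 4.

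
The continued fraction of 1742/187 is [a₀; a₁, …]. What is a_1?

3

1742 = 9·187 + 59   →  a_0 = 9
187 = 3·59 + 10   →  a_1 = 3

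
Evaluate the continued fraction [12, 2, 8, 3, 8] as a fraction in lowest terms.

5500/441

Fold from the inside: start with 8/1.
  3 + 1/8 = 25/8
  8 + 8/25 = 208/25
  2 + 25/208 = 441/208
  12 + 208/441 = 5500/441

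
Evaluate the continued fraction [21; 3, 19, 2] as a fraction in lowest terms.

2538/119

Fold from the inside: start with 2/1.
  19 + 1/2 = 39/2
  3 + 2/39 = 119/39
  21 + 39/119 = 2538/119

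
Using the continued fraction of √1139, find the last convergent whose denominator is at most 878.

√1139 = [33; 1, 2, 1, 66, …] (period length 4).
Convergents:
  p_0/q_0 = 33/1
  p_1/q_1 = 34/1
  p_2/q_2 = 101/3
  p_3/q_3 = 135/4
  p_4/q_4 = 9011/267
  p_5/q_5 = 9146/271
  p_6/q_6 = 27303/809
  p_7/q_7 = 36449/1080
q_6 = 809 ≤ 878 < 1080 = q_7, so the answer is 27303/809.

27303/809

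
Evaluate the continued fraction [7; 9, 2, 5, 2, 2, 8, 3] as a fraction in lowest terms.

Fold from the inside: start with 3/1.
  8 + 1/3 = 25/3
  2 + 3/25 = 53/25
  2 + 25/53 = 131/53
  5 + 53/131 = 708/131
  2 + 131/708 = 1547/708
  9 + 708/1547 = 14631/1547
  7 + 1547/14631 = 103964/14631

103964/14631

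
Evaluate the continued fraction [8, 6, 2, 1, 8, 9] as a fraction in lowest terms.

12269/1504

Fold from the inside: start with 9/1.
  8 + 1/9 = 73/9
  1 + 9/73 = 82/73
  2 + 73/82 = 237/82
  6 + 82/237 = 1504/237
  8 + 237/1504 = 12269/1504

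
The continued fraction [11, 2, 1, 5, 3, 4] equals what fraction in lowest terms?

Fold from the inside: start with 4/1.
  3 + 1/4 = 13/4
  5 + 4/13 = 69/13
  1 + 13/69 = 82/69
  2 + 69/82 = 233/82
  11 + 82/233 = 2645/233

2645/233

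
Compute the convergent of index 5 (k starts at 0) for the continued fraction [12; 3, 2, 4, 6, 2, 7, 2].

Using pₖ = aₖpₖ₋₁ + pₖ₋₂, qₖ = aₖqₖ₋₁ + qₖ₋₂ (with p₋₁=1, p₋₂=0, q₋₁=0, q₋₂=1):
  k=0: a=12, p=12, q=1
  k=1: a=3, p=37, q=3
  k=2: a=2, p=86, q=7
  k=3: a=4, p=381, q=31
  k=4: a=6, p=2372, q=193
  k=5: a=2, p=5125, q=417

5125/417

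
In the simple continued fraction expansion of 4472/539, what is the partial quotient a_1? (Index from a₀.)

4472 = 8·539 + 160   →  a_0 = 8
539 = 3·160 + 59   →  a_1 = 3

3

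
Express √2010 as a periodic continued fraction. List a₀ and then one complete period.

a₀ = ⌊√2010⌋ = 44.
With m₀=0, d₀=1 and mₖ₊₁ = dₖaₖ − mₖ, dₖ₊₁ = (n − mₖ₊₁²)/dₖ, aₖ₊₁ = ⌊(a₀+mₖ₊₁)/dₖ₊₁⌋:
  k=1: m=44, d=74, a=1
  k=2: m=30, d=15, a=4
  k=3: m=30, d=74, a=1
  k=4: m=44, d=1, a=88
d=1 and a=2a₀=88 at k=4, so the next step gives (m, d) = (44, 74) again — its k=1 value — and the period has length 4.

[44; 1, 4, 1, 88]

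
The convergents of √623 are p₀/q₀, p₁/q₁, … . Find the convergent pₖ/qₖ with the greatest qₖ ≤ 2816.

√623 = [24; 1, 23, 1, 48, …] (period length 4).
Convergents:
  p_0/q_0 = 24/1
  p_1/q_1 = 25/1
  p_2/q_2 = 599/24
  p_3/q_3 = 624/25
  p_4/q_4 = 30551/1224
  p_5/q_5 = 31175/1249
  p_6/q_6 = 747576/29951
q_5 = 1249 ≤ 2816 < 29951 = q_6, so the answer is 31175/1249.

31175/1249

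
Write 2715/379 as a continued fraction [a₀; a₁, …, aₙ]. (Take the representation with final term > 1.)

2715 = 7*379 + 62
379 = 6*62 + 7
62 = 8*7 + 6
7 = 1*6 + 1
6 = 6*1 + 0  (stop)
So 2715/379 = [7; 6, 8, 1, 6].

[7; 6, 8, 1, 6]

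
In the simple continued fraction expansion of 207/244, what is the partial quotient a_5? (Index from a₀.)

2

207 = 0·244 + 207   →  a_0 = 0
244 = 1·207 + 37   →  a_1 = 1
207 = 5·37 + 22   →  a_2 = 5
37 = 1·22 + 15   →  a_3 = 1
22 = 1·15 + 7   →  a_4 = 1
15 = 2·7 + 1   →  a_5 = 2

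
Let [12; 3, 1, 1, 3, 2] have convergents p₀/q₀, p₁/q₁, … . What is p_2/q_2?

49/4

Using pₖ = aₖpₖ₋₁ + pₖ₋₂, qₖ = aₖqₖ₋₁ + qₖ₋₂ (with p₋₁=1, p₋₂=0, q₋₁=0, q₋₂=1):
  k=0: a=12, p=12, q=1
  k=1: a=3, p=37, q=3
  k=2: a=1, p=49, q=4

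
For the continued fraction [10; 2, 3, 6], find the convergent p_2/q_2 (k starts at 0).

Using pₖ = aₖpₖ₋₁ + pₖ₋₂, qₖ = aₖqₖ₋₁ + qₖ₋₂ (with p₋₁=1, p₋₂=0, q₋₁=0, q₋₂=1):
  k=0: a=10, p=10, q=1
  k=1: a=2, p=21, q=2
  k=2: a=3, p=73, q=7

73/7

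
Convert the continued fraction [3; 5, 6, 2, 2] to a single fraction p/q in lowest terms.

527/165

Using pₖ = aₖpₖ₋₁ + pₖ₋₂ and qₖ = aₖqₖ₋₁ + qₖ₋₂:
  k=0: a=3, p=3, q=1
  k=1: a=5, p=16, q=5
  k=2: a=6, p=99, q=31
  k=3: a=2, p=214, q=67
  k=4: a=2, p=527, q=165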